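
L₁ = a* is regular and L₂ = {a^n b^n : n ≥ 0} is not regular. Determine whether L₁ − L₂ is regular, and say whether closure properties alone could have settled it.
Yes — L₁ − L₂ is regular.

The only string of a* that lies in {a^n b^n} is ε, so L₁ − L₂ = a* − {ε} = a⁺ = aa*, which is regular.

Note that the bare facts "L₁ regular, L₂ non-regular" do not settle the question by themselves: the closure of regular languages under ∪, ∩, complement and difference applies only when BOTH operands are regular. With a non-regular operand the result can come out regular or non-regular depending on the specific languages, so one has to work out L₁ − L₂ for this particular pair, as above.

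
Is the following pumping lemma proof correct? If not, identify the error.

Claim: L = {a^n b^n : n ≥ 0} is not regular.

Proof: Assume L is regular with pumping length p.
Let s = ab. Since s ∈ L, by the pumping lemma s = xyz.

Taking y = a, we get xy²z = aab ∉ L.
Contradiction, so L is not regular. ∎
The proof is INCORRECT.

Error: The string s = ab may be shorter than p.
The pumping lemma only applies to strings with |s| ≥ p, and p is not under our control.
We must choose s in terms of p, e.g. s = a^p b^p, to ensure |s| ≥ p.
(The proof also fixes one particular y; a valid argument must handle every decomposition with |xy| ≤ p and |y| ≥ 1 — for s = a^p b^p this forces y = a^k, and then xy²z = a^(p+k) b^p ∉ L.)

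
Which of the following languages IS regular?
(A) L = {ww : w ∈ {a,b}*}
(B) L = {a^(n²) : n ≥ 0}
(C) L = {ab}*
(C) {ab}*

(C) L = {ab}* is regular.

This can be recognized by a finite automaton (DFA/NFA).
Regular expressions like {ab}* define regular languages.

The other choices are not regular:
- {a^(n²) : n ≥ 0}: After pumping, length is no longer a perfect square
- {ww : w ∈ {a,b}*}: After pumping, the two halves no longer match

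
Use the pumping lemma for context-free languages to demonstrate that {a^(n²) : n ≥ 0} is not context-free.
Assume for contradiction that L is context-free, and let p ≥ 1 be the pumping length given by the pumping lemma for CFLs.
Choose s = a^(p²). Then s ∈ L and |s| = p² ≥ p.
By the CFL pumping lemma, s = uvxyz for some u, v, x, y, z with |vxy| ≤ p, |vy| ≥ 1, and uv^i xy^i z ∈ L for every i ≥ 0.
All symbols are a's, so only lengths matter: let k = |vy|, with 1 ≤ k ≤ |vxy| ≤ p.

Take i = 2: |uv²xy²z| = p² + k, and p² < p² + k ≤ p² + p < (p + 1)².
So the length lies strictly between consecutive squares and is not a perfect square; uv²xy²z ∉ L.

This contradicts the CFL pumping lemma, which requires uv^i xy^i z ∈ L for all i ≥ 0.
Hence L = {a^(n²) : n ≥ 0} is not context-free. ∎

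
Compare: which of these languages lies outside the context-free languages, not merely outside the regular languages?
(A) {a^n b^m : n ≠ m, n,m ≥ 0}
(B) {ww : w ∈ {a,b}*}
(B) {ww : w ∈ {a,b}*}

(B) {ww : w ∈ {a,b}*} requires the CFL pumping lemma.

- {a^n b^m : n ≠ m, n,m ≥ 0} is context-free (but not regular)
  • Can be shown non-regular with the regular pumping lemma
  • After pumping a's, we can make n = m

- {ww : w ∈ {a,b}*} is NOT context-free
  • Requires the CFL pumping lemma to prove
  • Cannot verify equality of two arbitrary substrings

The CFL pumping lemma is "stronger" in that it can prove non-membership
in the larger class of context-free languages.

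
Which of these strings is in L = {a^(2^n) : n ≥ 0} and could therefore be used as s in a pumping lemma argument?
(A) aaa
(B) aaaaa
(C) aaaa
(C) aaaa

The pumping lemma is applied to a string s that lies in L, so first check membership of each option:
- (A) aaa has length 3, strictly between 2^1 = 2 and 2^2 = 4, so it is not in L ✗
- (B) aaaaa has length 5, strictly between 2^2 = 4 and 2^3 = 8, so it is not in L ✗
- (C) aaaa has length 4 = 2^2, so it is in L ✓

Only (C) aaaa is in L, so it is the only candidate that could play the role of s.
(In a complete proof one picks s in terms of the pumping length p so that |s| ≥ p is guaranteed; a fixed string like aaaa illustrates the shape of such an s.)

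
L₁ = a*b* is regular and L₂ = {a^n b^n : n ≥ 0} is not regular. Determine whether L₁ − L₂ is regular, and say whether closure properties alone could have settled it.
No — L₁ − L₂ is not regular.

a*b* − {a^n b^n} = {a^n b^m : n ≠ m}. If this were regular, then its complement intersected with a*b*, namely {a^n b^n : n ≥ 0}, would be regular too (closure under complement and intersection) — contradiction. So L₁ − L₂ is not regular.

Note that the bare facts "L₁ regular, L₂ non-regular" do not settle the question by themselves: the closure of regular languages under ∪, ∩, complement and difference applies only when BOTH operands are regular. With a non-regular operand the result can come out regular or non-regular depending on the specific languages, so one has to work out L₁ − L₂ for this particular pair, as above.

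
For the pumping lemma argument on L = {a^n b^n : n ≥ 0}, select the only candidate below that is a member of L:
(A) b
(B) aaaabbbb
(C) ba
(B) aaaabbbb

The pumping lemma is applied to a string s that lies in L, so first check membership of each option:
- (A) b has 0 a's and 1 b's; 0 ≠ 1, so it is not in L ✗
- (B) aaaabbbb = a^4 b^4 has equal counts (4 = 4), so it is in L ✓
- (C) ba has an a after a b, so it is not of the form a^n b^n and is not in L ✗

Only (B) aaaabbbb is in L, so it is the only candidate that could play the role of s.
(In a complete proof one picks s in terms of the pumping length p so that |s| ≥ p is guaranteed; a fixed string like aaaabbbb illustrates the shape of such an s.)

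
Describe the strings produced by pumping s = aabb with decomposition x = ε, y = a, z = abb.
{xy^i z : i ≥ 0} = {a^(i+1) b^2 : i ≥ 0} = {abb, aabb, aaabb, ...}

With x = ε, y = a, z = abb: Starting with aabb and pumping the first 'a' (z = abb keeps the second 'a'), we get strings with i+1 a's followed by 2 b's for i = 0, 1, 2, ...; note bb is not produced because z always contributes one a.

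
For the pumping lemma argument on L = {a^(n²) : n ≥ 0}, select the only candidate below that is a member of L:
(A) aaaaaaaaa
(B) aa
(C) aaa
(A) aaaaaaaaa

The pumping lemma is applied to a string s that lies in L, so first check membership of each option:
- (A) aaaaaaaaa has length 9 = 3², a perfect square, so it is in L ✓
- (B) aa has length 2, strictly between 1² = 1 and 2² = 4, so it is not in L ✗
- (C) aaa has length 3, strictly between 1² = 1 and 2² = 4, so it is not in L ✗

Only (A) aaaaaaaaa is in L, so it is the only candidate that could play the role of s.
(In a complete proof one picks s in terms of the pumping length p so that |s| ≥ p is guaranteed; a fixed string like aaaaaaaaa illustrates the shape of such an s.)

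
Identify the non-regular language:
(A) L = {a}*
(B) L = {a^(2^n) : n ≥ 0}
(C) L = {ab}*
(B) {a^(2^n) : n ≥ 0}

(B) L = {a^(2^n) : n ≥ 0} is NOT regular.

The pumping lemma can be used to prove this:
After pumping, length is no longer a power of 2

The other languages are regular because they can be recognized by finite automata.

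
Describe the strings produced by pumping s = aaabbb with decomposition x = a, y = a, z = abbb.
{xy^i z : i ≥ 0} = {a^(2+i) b^3 : i ≥ 0} = {aabbb, aaabbb, aaaabbb, ...}

With x = a, y = a, z = abbb: Starting with aaabbb and pumping the second 'a', we get strings with 2+i a's followed by 3 b's for i = 0, 1, 2, ...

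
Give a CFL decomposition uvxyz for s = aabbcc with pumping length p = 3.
u='aa', v='b', x='b', y='c', z='c'

For s = aabbcc with pumping length p = 3:

One valid decomposition:
- u = 'aa'
- v = 'b'
- x = 'b'
- y = 'c'
- z = 'c'

Verification:
- uvxyz = 'aa' + 'b' + 'b' + 'c' + 'c' = aabbcc ✓
- |vxy| = |'bbc'| = 3 ≤ 3 ✓
- |vy| = |'bc'| = 2 > 0 ✓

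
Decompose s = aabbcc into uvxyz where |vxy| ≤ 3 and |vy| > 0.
u='aa', v='b', x='b', y='c', z='c'

For s = aabbcc with pumping length p = 3:

One valid decomposition:
- u = 'aa'
- v = 'b'
- x = 'b'
- y = 'c'
- z = 'c'

Verification:
- uvxyz = 'aa' + 'b' + 'b' + 'c' + 'c' = aabbcc ✓
- |vxy| = |'bbc'| = 3 ≤ 3 ✓
- |vy| = |'bc'| = 2 > 0 ✓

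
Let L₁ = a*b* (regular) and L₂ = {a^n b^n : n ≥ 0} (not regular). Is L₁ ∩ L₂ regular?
No — L₁ ∩ L₂ is not regular.

Every string a^n b^n already lies in a*b*, so L₁ ∩ L₂ = {a^n b^n : n ≥ 0} = L₂ itself, which is the standard non-regular language (pump s = a^p b^p).

Note that the bare facts "L₁ regular, L₂ non-regular" do not settle the question by themselves: the closure of regular languages under ∪, ∩, complement and difference applies only when BOTH operands are regular. With a non-regular operand the result can come out regular or non-regular depending on the specific languages, so one has to work out L₁ ∩ L₂ for this particular pair, as above.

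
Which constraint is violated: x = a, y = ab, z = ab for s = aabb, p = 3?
Violated: xyz = s

The decomposition x = a, y = ab, z = ab for s = aabb with p = 3
violates the constraint: xyz = s

xyz = 'a' + 'ab' + 'ab' = 'aabab' ≠ 'aabb' = s. The decomposition doesn't reconstruct s.

Pumping lemma constraints:
1. xyz = s (decomposition is valid)
2. |xy| ≤ p
3. |y| > 0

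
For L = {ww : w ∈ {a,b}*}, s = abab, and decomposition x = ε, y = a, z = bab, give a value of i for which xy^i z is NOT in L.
i = 3

xy³z = ε · aaa · bab = aaabab; aaabab has length 6; its halves are aaa and bab, which differ, so it is not in L.
(Other choices also work, e.g. i = 0, 2; only i = 1 is guaranteed to stay in L since xy¹z = s.)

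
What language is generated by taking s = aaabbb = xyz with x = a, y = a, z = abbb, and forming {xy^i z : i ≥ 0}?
{xy^i z : i ≥ 0} = {a^(2+i) b^3 : i ≥ 0} = {aabbb, aaabbb, aaaabbb, ...}

With x = a, y = a, z = abbb: Starting with aaabbb and pumping the second 'a', we get strings with 2+i a's followed by 3 b's for i = 0, 1, 2, ...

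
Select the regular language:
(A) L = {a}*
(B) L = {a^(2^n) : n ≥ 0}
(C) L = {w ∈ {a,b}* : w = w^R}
(A) {a}*

(A) L = {a}* is regular.

This can be recognized by a finite automaton (DFA/NFA).
Regular expressions like {a}* define regular languages.

The other choices are not regular:
- {w ∈ {a,b}* : w = w^R}: After pumping, the string is no longer symmetric
- {a^(2^n) : n ≥ 0}: After pumping, length is no longer a power of 2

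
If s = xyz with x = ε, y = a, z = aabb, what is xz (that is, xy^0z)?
aabb

Given x = '', y = 'a', z = 'aabb' and i = 0:

xy^0z = x + y·y·...·y (0 times) + z
       = '' + 'a'^0 + 'aabb'
       = '' + '' + 'aabb'
       = 'aabb'

The pumped string is 'aabb' with length 4.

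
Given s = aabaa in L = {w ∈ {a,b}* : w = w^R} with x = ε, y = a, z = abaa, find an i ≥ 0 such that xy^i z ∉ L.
i = 2

xy²z = ε · aa · abaa = aaabaa; aaabaa reversed is aabaaa ≠ aaabaa, so it is not a palindrome and is not in L.
(Other choices also work, e.g. i = 0, 3; only i = 1 is guaranteed to stay in L since xy¹z = s.)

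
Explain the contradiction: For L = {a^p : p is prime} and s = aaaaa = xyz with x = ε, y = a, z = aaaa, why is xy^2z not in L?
xy²z = aaaaaa ∉ L

Pumping with i = 2 replaces y = a by y² = aa:
- Original: s = xyz = aaaaa; aaaaa has length 5, which is prime, so it is in L
- Pumped: xy²z = ε · aa · aaaa = aaaaaa
- aaaaaa has length 6 = 2 × 3, which is not prime, so it is not in L

The pumping lemma would require xy²z ∈ L, so this decomposition yields a contradiction.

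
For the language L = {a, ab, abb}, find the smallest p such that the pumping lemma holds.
p = 4

For a finite language L, the pumping lemma holds vacuously if p > max|s| for s ∈ L.

The longest string in L = {a, ab, abb} has length 3.
If p = 4, then no string s ∈ L has |s| ≥ p, so the condition is vacuously true.

The minimum pumping length is p = 4.

Why no smaller p works: for any p ≤ 3, the longest string s ∈ L has |s| = 3 ≥ p, so it would
have to be pumpable; but pumping up (i = 2, 3, ...) produces ever longer strings, which cannot all lie in the
finite language L. So the pumping property fails for every p ≤ 3.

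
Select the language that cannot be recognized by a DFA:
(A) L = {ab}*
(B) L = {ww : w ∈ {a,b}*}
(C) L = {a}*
(B) {ww : w ∈ {a,b}*}

(B) L = {ww : w ∈ {a,b}*} is NOT regular.

The pumping lemma can be used to prove this:
After pumping, the two halves no longer match

The other languages are regular because they can be recognized by finite automata.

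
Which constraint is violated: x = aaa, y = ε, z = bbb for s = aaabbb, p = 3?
Violated: |y| > 0

The decomposition x = aaa, y = ε, z = bbb for s = aaabbb with p = 3
violates the constraint: |y| > 0

|y| = 0, but the pumping lemma requires |y| > 0 (y must be non-empty).

Pumping lemma constraints:
1. xyz = s (decomposition is valid)
2. |xy| ≤ p
3. |y| > 0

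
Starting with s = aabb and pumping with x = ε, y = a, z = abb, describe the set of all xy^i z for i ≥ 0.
{xy^i z : i ≥ 0} = {a^(i+1) b^2 : i ≥ 0} = {abb, aabb, aaabb, ...}

With x = ε, y = a, z = abb: Starting with aabb and pumping the first 'a' (z = abb keeps the second 'a'), we get strings with i+1 a's followed by 2 b's for i = 0, 1, 2, ...; note bb is not produced because z always contributes one a.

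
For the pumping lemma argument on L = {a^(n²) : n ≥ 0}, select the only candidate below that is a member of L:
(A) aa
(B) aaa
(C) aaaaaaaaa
(C) aaaaaaaaa

The pumping lemma is applied to a string s that lies in L, so first check membership of each option:
- (A) aa has length 2, strictly between 1² = 1 and 2² = 4, so it is not in L ✗
- (B) aaa has length 3, strictly between 1² = 1 and 2² = 4, so it is not in L ✗
- (C) aaaaaaaaa has length 9 = 3², a perfect square, so it is in L ✓

Only (C) aaaaaaaaa is in L, so it is the only candidate that could play the role of s.
(In a complete proof one picks s in terms of the pumping length p so that |s| ≥ p is guaranteed; a fixed string like aaaaaaaaa illustrates the shape of such an s.)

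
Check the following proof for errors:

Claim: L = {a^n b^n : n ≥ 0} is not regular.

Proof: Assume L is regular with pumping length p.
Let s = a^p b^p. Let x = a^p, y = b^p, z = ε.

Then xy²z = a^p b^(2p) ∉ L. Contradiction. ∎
The proof is INCORRECT.

Error: The decomposition violates |xy| ≤ p.
With x = a^p and y = b^p, we have |xy| = 2p > p.
The pumping lemma requires |xy| ≤ p, so y must be within the first p characters.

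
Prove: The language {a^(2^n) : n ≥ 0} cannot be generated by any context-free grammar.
Assume for contradiction that L is context-free, and let p ≥ 1 be the pumping length given by the pumping lemma for CFLs.
Choose s = a^(2^p). Then s ∈ L and |s| = 2^p ≥ p.
By the CFL pumping lemma, s = uvxyz for some u, v, x, y, z with |vxy| ≤ p, |vy| ≥ 1, and uv^i xy^i z ∈ L for every i ≥ 0.
All symbols are a's, so only lengths matter: let k = |vy|, with 1 ≤ k ≤ |vxy| ≤ p < 2^p.

Take i = 2: |uv²xy²z| = 2^p + k, and 2^p < 2^p + k < 2^p + 2^p = 2^(p+1).
So the length lies strictly between consecutive powers of two and is not a power of 2; uv²xy²z ∉ L.

This contradicts the CFL pumping lemma, which requires uv^i xy^i z ∈ L for all i ≥ 0.
Hence L = {a^(2^n) : n ≥ 0} is not context-free. ∎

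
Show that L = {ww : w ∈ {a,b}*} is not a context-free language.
Assume for contradiction that L is context-free, and let p ≥ 1 be the pumping length given by the pumping lemma for CFLs.
Choose s = a^p b^p a^p b^p. Then s ∈ L (take w = a^p b^p) and |s| = 4p ≥ p.
By the CFL pumping lemma, s = uvxyz for some u, v, x, y, z with |vxy| ≤ p, |vy| ≥ 1, and uv^i xy^i z ∈ L for every i ≥ 0.

Write s as four blocks A₁ B₁ A₂ B₂ with A₁ = A₂ = a^p and B₁ = B₂ = b^p. Since |vxy| ≤ p, the window vxy lies inside at most two adjacent blocks. Take i = 0 and let t = uxz, so |t| = 4p − |vy| with 1 ≤ |vy| ≤ p. If |t| is odd, t ∉ L immediately, so assume |vy| is even (hence |vy| ≥ 2) and |t|/2 = 2p − |vy|/2, which satisfies p ≤ |t|/2 ≤ 2p − 1.

Case 1 (vxy inside A₁B₁): t = a^(p−j) b^(p−l) a^p b^p with j + l = |vy|. The second half of t has length < 2p, so it is a suffix of the trailing a^p b^p and ends in b; the first half is a^(p−j) b^(p−l) a^((j+l)/2), which ends in a because (j+l)/2 ≥ 1. The halves differ, so t ∉ L.

Case 2 (vxy inside B₁A₂, straddling the middle): t = a^p b^(p−j) a^(p−l) b^p with j + l = |vy|. If t = ww, then w is a prefix of t of length ≥ p, so w begins with a^p; and w is a suffix of t of length ≥ p, so w ends with b^p. That forces |w| ≥ 2p, contradicting |w| = |t|/2 ≤ 2p − 1. So t ∉ L.

Case 3 (vxy inside A₂B₂): t = a^p b^p a^(p−j) b^(p−l) with j + l = |vy|. The first half of t is a prefix of a^p b^p, so it begins with a; the second half is b^((j+l)/2) a^(p−j) b^(p−l), which begins with b. The halves differ, so t ∉ L.

In every case uv⁰xy⁰z = uxz ∉ L.

This contradicts the CFL pumping lemma, which requires uv^i xy^i z ∈ L for all i ≥ 0.
Hence L = {ww : w ∈ {a,b}*} is not context-free. ∎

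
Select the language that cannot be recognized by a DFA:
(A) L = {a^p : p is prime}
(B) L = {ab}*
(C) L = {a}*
(A) {a^p : p is prime}

(A) L = {a^p : p is prime} is NOT regular.

The pumping lemma can be used to prove this:
After pumping, the length becomes composite

The other languages are regular because they can be recognized by finite automata.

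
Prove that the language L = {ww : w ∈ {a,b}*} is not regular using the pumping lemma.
Assume for contradiction that L is regular, and let p ≥ 1 be the pumping length given by the pumping lemma.
Choose s = a^p b a^p b. Then s ∈ L (take w = a^p b) and |s| = 2p + 2 ≥ p.
By the pumping lemma, s = xyz for some x, y, z with |xy| ≤ p, |y| ≥ 1, and xy^i z ∈ L for every i ≥ 0.
Since |xy| ≤ p and the first p symbols of s are all a's, y = a^k for some k with 1 ≤ k ≤ p.

Take i = 2: t = xy²z = a^(p + k) b a^p b.
Suppose t = uu for some string u. The string t contains exactly two b's and ends in b, so u contains exactly one b and ends in b; hence u = a^j b for some j, and uu = a^j b a^j b. Comparing with t = a^(p + k) b a^p b forces j = p + k (first block) and j = p (second block), which is impossible since k ≥ 1. So t ∉ L.

This contradicts the pumping lemma, which requires xy^i z ∈ L for all i ≥ 0.
Hence L = {ww : w ∈ {a,b}*} is not regular. ∎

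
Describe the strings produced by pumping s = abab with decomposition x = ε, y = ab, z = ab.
{xy^i z : i ≥ 0} = {(ab)^(i+1) : i ≥ 0} = {ab, abab, ababab, ...}

With x = ε, y = ab, z = ab: Pumping 'ab' gives strings of alternating a's and b's.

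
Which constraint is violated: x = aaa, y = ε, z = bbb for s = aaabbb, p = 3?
Violated: |y| > 0

The decomposition x = aaa, y = ε, z = bbb for s = aaabbb with p = 3
violates the constraint: |y| > 0

|y| = 0, but the pumping lemma requires |y| > 0 (y must be non-empty).

Pumping lemma constraints:
1. xyz = s (decomposition is valid)
2. |xy| ≤ p
3. |y| > 0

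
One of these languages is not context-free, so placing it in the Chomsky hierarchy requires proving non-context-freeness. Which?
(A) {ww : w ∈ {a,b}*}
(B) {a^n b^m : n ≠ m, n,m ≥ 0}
(A) {ww : w ∈ {a,b}*}

(A) {ww : w ∈ {a,b}*} requires the CFL pumping lemma.

- {a^n b^m : n ≠ m, n,m ≥ 0} is context-free (but not regular)
  • Can be shown non-regular with the regular pumping lemma
  • After pumping a's, we can make n = m

- {ww : w ∈ {a,b}*} is NOT context-free
  • Requires the CFL pumping lemma to prove
  • Cannot verify equality of two arbitrary substrings

The CFL pumping lemma is "stronger" in that it can prove non-membership
in the larger class of context-free languages.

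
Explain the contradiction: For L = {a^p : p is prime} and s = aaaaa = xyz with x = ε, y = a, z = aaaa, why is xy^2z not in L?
xy²z = aaaaaa ∉ L

Pumping with i = 2 replaces y = a by y² = aa:
- Original: s = xyz = aaaaa; aaaaa has length 5, which is prime, so it is in L
- Pumped: xy²z = ε · aa · aaaa = aaaaaa
- aaaaaa has length 6 = 2 × 3, which is not prime, so it is not in L

The pumping lemma would require xy²z ∈ L, so this decomposition yields a contradiction.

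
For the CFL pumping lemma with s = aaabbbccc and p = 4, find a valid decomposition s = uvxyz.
u='aa', v='a', x='bb', y='b', z='ccc'

For s = aaabbbccc with pumping length p = 4:

One valid decomposition:
- u = 'aa'
- v = 'a'
- x = 'bb'
- y = 'b'
- z = 'ccc'

Verification:
- uvxyz = 'aa' + 'a' + 'bb' + 'b' + 'ccc' = aaabbbccc ✓
- |vxy| = |'abbb'| = 4 ≤ 4 ✓
- |vy| = |'ab'| = 2 > 0 ✓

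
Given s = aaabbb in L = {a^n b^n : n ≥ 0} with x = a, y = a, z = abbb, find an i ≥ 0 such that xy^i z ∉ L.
i = 0

xy⁰z = a · ε · abbb = aabbb; aabbb has 2 a's and 3 b's; 2 ≠ 3, so it is not in L.
(Other choices also work, e.g. i = 2, 3; only i = 1 is guaranteed to stay in L since xy¹z = s.)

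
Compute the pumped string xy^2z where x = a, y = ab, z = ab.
aababab

Given x = 'a', y = 'ab', z = 'ab' and i = 2:

xy^2z = x + y·y·...·y (2 times) + z
       = 'a' + 'ab'^2 + 'ab'
       = 'a' + 'abab' + 'ab'
       = 'aababab'

The pumped string is 'aababab' with length 7.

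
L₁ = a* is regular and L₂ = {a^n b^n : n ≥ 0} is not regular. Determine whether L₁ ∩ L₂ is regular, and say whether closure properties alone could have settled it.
Yes — L₁ ∩ L₂ is regular.

A string of a* contains no b's, and the only string of {a^n b^n} with no b's is ε (n = 0). So L₁ ∩ L₂ = {ε}, a finite language, which is regular.

Note that the bare facts "L₁ regular, L₂ non-regular" do not settle the question by themselves: the closure of regular languages under ∪, ∩, complement and difference applies only when BOTH operands are regular. With a non-regular operand the result can come out regular or non-regular depending on the specific languages, so one has to work out L₁ ∩ L₂ for this particular pair, as above.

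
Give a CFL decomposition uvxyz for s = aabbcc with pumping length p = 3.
u='aa', v='b', x='b', y='c', z='c'

For s = aabbcc with pumping length p = 3:

One valid decomposition:
- u = 'aa'
- v = 'b'
- x = 'b'
- y = 'c'
- z = 'c'

Verification:
- uvxyz = 'aa' + 'b' + 'b' + 'c' + 'c' = aabbcc ✓
- |vxy| = |'bbc'| = 3 ≤ 3 ✓
- |vy| = |'bc'| = 2 > 0 ✓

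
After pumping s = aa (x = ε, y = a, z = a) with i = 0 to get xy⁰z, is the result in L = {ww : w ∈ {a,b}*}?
No

xy⁰z = ε · ε · a = a.
a has odd length 1, so it cannot be written as ww and is not in L.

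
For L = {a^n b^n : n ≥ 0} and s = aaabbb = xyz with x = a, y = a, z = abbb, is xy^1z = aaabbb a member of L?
Yes

xy¹z = a · a · abbb = aaabbb.
aaabbb = a^3 b^3 has equal counts (3 = 3), so it is in L.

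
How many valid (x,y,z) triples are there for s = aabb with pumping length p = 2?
3

For s = 'aabb' with pumping length p = 2:

Constraints: |xy| ≤ 2, |y| > 0

Valid decompositions (|xy| ≤ p, |y| ≥ 1):
  • x='', y='a', z='abb'
  • x='a', y='a', z='bb'
  • x='', y='aa', z='bb'

Total count: 3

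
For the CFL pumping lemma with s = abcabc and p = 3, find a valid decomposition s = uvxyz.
u='ab', v='c', x='a', y='b', z='c'

For s = abcabc with pumping length p = 3:

One valid decomposition:
- u = 'ab'
- v = 'c'
- x = 'a'
- y = 'b'
- z = 'c'

Verification:
- uvxyz = 'ab' + 'c' + 'a' + 'b' + 'c' = abcabc ✓
- |vxy| = |'cab'| = 3 ≤ 3 ✓
- |vy| = |'cb'| = 2 > 0 ✓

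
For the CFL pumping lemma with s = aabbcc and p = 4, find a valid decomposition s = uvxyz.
u='a', v='a', x='bb', y='c', z='c'

For s = aabbcc with pumping length p = 4:

One valid decomposition:
- u = 'a'
- v = 'a'
- x = 'bb'
- y = 'c'
- z = 'c'

Verification:
- uvxyz = 'a' + 'a' + 'bb' + 'c' + 'c' = aabbcc ✓
- |vxy| = |'abbc'| = 4 ≤ 4 ✓
- |vy| = |'ac'| = 2 > 0 ✓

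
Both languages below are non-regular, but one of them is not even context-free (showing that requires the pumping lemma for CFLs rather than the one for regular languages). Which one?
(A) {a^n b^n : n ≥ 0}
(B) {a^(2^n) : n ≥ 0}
(B) {a^(2^n) : n ≥ 0}

(B) {a^(2^n) : n ≥ 0} requires the CFL pumping lemma.

- {a^n b^n : n ≥ 0} is context-free (but not regular)
  • Can be shown non-regular with the regular pumping lemma
  • After pumping, the number of a's and b's become unequal

- {a^(2^n) : n ≥ 0} is NOT context-free
  • Requires the CFL pumping lemma to prove
  • Gaps between powers of 2 grow exponentially

The CFL pumping lemma is "stronger" in that it can prove non-membership
in the larger class of context-free languages.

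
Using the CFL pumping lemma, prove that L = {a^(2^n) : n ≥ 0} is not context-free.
Assume for contradiction that L is context-free, and let p ≥ 1 be the pumping length given by the pumping lemma for CFLs.
Choose s = a^(2^p). Then s ∈ L and |s| = 2^p ≥ p.
By the CFL pumping lemma, s = uvxyz for some u, v, x, y, z with |vxy| ≤ p, |vy| ≥ 1, and uv^i xy^i z ∈ L for every i ≥ 0.
All symbols are a's, so only lengths matter: let k = |vy|, with 1 ≤ k ≤ |vxy| ≤ p < 2^p.

Take i = 2: |uv²xy²z| = 2^p + k, and 2^p < 2^p + k < 2^p + 2^p = 2^(p+1).
So the length lies strictly between consecutive powers of two and is not a power of 2; uv²xy²z ∉ L.

This contradicts the CFL pumping lemma, which requires uv^i xy^i z ∈ L for all i ≥ 0.
Hence L = {a^(2^n) : n ≥ 0} is not context-free. ∎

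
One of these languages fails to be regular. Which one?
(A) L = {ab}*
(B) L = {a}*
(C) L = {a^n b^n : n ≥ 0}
(C) {a^n b^n : n ≥ 0}

(C) L = {a^n b^n : n ≥ 0} is NOT regular.

The pumping lemma can be used to prove this:
After pumping, the number of a's and b's become unequal

The other languages are regular because they can be recognized by finite automata.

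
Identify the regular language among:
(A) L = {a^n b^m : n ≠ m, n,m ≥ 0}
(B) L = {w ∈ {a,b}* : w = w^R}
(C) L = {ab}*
(C) {ab}*

(C) L = {ab}* is regular.

This can be recognized by a finite automaton (DFA/NFA).
Regular expressions like {ab}* define regular languages.

The other choices are not regular:
- {a^n b^m : n ≠ m, n,m ≥ 0}: After pumping a's, we can make n = m
- {w ∈ {a,b}* : w = w^R}: After pumping, the string is no longer symmetric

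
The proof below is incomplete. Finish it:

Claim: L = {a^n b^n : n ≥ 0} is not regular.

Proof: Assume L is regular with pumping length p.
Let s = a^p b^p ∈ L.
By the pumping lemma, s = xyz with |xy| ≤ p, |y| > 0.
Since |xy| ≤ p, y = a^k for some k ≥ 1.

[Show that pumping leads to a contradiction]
Consider xy²z = a^(p+k) b^p.

Since k ≥ 1, we have p + k > p.
So xy²z has more a's than b's: (p+k) a's vs p b's.
This means xy²z ∉ L because a^n b^n requires equal counts.

This contradicts the pumping lemma which states xy²z ∈ L.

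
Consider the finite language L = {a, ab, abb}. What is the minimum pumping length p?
p = 4

For a finite language L, the pumping lemma holds vacuously if p > max|s| for s ∈ L.

The longest string in L = {a, ab, abb} has length 3.
If p = 4, then no string s ∈ L has |s| ≥ p, so the condition is vacuously true.

The minimum pumping length is p = 4.

Why no smaller p works: for any p ≤ 3, the longest string s ∈ L has |s| = 3 ≥ p, so it would
have to be pumpable; but pumping up (i = 2, 3, ...) produces ever longer strings, which cannot all lie in the
finite language L. So the pumping property fails for every p ≤ 3.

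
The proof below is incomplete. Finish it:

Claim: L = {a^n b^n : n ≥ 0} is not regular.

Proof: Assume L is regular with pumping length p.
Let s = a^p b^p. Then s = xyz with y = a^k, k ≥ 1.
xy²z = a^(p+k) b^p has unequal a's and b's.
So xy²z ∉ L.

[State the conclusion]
This contradicts the pumping lemma for regular languages,
which guarantees xy^i z ∈ L for all i ≥ 0.

Since our assumption that L is regular leads to a contradiction,
we conclude that L = {a^n b^n : n ≥ 0} is NOT regular. ∎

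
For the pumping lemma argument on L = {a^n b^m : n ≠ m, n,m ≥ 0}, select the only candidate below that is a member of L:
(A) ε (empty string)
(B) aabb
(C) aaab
(C) aaab

The pumping lemma is applied to a string s that lies in L, so first check membership of each option:
- (A) ε = a^0 b^0 has n = m = 0, so it is not in L ✗
- (B) aabb = a^2 b^2 has n = m = 2, so it is not in L ✗
- (C) aaab = a^3 b^1 with 3 ≠ 1, so it is in L ✓

Only (C) aaab is in L, so it is the only candidate that could play the role of s.
(In a complete proof one picks s in terms of the pumping length p so that |s| ≥ p is guaranteed; a fixed string like aaab illustrates the shape of such an s.)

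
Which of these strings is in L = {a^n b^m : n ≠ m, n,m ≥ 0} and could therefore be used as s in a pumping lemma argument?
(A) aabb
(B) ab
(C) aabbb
(C) aabbb

The pumping lemma is applied to a string s that lies in L, so first check membership of each option:
- (A) aabb = a^2 b^2 has n = m = 2, so it is not in L ✗
- (B) ab = a^1 b^1 has n = m = 1, so it is not in L ✗
- (C) aabbb = a^2 b^3 with 2 ≠ 3, so it is in L ✓

Only (C) aabbb is in L, so it is the only candidate that could play the role of s.
(In a complete proof one picks s in terms of the pumping length p so that |s| ≥ p is guaranteed; a fixed string like aabbb illustrates the shape of such an s.)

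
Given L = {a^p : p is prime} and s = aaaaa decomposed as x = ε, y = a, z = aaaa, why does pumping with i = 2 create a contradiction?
xy²z = aaaaaa ∉ L

Pumping with i = 2 replaces y = a by y² = aa:
- Original: s = xyz = aaaaa; aaaaa has length 5, which is prime, so it is in L
- Pumped: xy²z = ε · aa · aaaa = aaaaaa
- aaaaaa has length 6 = 2 × 3, which is not prime, so it is not in L

The pumping lemma would require xy²z ∈ L, so this decomposition yields a contradiction.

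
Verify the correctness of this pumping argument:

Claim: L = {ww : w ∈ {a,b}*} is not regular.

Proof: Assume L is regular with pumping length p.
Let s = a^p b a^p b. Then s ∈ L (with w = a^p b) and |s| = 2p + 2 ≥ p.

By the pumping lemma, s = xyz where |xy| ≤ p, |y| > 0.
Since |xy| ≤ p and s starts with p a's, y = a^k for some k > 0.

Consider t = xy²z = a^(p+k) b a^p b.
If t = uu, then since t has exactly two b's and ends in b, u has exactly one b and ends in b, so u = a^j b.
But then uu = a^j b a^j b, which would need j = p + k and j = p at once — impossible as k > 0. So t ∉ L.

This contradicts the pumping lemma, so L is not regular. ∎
The proof is correct.

This proof is valid because:
1. s = a^p b a^p b is in L and is chosen in terms of p, so |s| ≥ p holds for every p
2. The decomposition analysis is correct: |xy| ≤ p forces y to lie inside the leading a's
3. The contradiction is valid: the argument shows a^(p+k) b a^p b cannot be split into two equal halves
4. The conclusion follows logically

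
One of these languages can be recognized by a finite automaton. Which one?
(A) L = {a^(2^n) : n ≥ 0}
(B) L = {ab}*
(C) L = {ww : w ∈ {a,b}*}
(B) {ab}*

(B) L = {ab}* is regular.

This can be recognized by a finite automaton (DFA/NFA).
Regular expressions like {ab}* define regular languages.

The other choices are not regular:
- {ww : w ∈ {a,b}*}: After pumping, the two halves no longer match
- {a^(2^n) : n ≥ 0}: After pumping, length is no longer a power of 2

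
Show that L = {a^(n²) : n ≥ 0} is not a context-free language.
Assume for contradiction that L is context-free, and let p ≥ 1 be the pumping length given by the pumping lemma for CFLs.
Choose s = a^(p²). Then s ∈ L and |s| = p² ≥ p.
By the CFL pumping lemma, s = uvxyz for some u, v, x, y, z with |vxy| ≤ p, |vy| ≥ 1, and uv^i xy^i z ∈ L for every i ≥ 0.
All symbols are a's, so only lengths matter: let k = |vy|, with 1 ≤ k ≤ |vxy| ≤ p.

Take i = 2: |uv²xy²z| = p² + k, and p² < p² + k ≤ p² + p < (p + 1)².
So the length lies strictly between consecutive squares and is not a perfect square; uv²xy²z ∉ L.

This contradicts the CFL pumping lemma, which requires uv^i xy^i z ∈ L for all i ≥ 0.
Hence L = {a^(n²) : n ≥ 0} is not context-free. ∎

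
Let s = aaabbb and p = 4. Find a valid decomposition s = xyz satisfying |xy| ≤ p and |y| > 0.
x = 'aa', y = 'ab', z = 'bb'

For s = aaabbb and p = 4, one valid decomposition is:
- x = 'aa' (length 2)
- y = 'ab' (length 2)
- z = 'bb' (length 2)

Verification:
- xyz = 'aa' + 'ab' + 'bb' = aaabbb ✓
- |xy| = 4 ≤ 4 ✓
- |y| = 2 > 0 ✓

All pumping lemma constraints are satisfied.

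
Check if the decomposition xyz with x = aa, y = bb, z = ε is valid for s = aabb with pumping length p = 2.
Violated: |xy| ≤ p

The decomposition x = aa, y = bb, z = ε for s = aabb with p = 2
violates the constraint: |xy| ≤ p

|xy| = |aabb| = 4 > 2 = p. The decomposition puts too many characters in xy.

Pumping lemma constraints:
1. xyz = s (decomposition is valid)
2. |xy| ≤ p
3. |y| > 0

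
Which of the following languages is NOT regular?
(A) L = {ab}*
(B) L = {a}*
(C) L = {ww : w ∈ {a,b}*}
(C) {ww : w ∈ {a,b}*}

(C) L = {ww : w ∈ {a,b}*} is NOT regular.

The pumping lemma can be used to prove this:
After pumping, the two halves no longer match

The other languages are regular because they can be recognized by finite automata.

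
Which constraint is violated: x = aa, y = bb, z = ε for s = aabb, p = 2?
Violated: |xy| ≤ p

The decomposition x = aa, y = bb, z = ε for s = aabb with p = 2
violates the constraint: |xy| ≤ p

|xy| = |aabb| = 4 > 2 = p. The decomposition puts too many characters in xy.

Pumping lemma constraints:
1. xyz = s (decomposition is valid)
2. |xy| ≤ p
3. |y| > 0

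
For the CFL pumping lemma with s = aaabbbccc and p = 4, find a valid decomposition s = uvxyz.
u='aa', v='a', x='bb', y='b', z='ccc'

For s = aaabbbccc with pumping length p = 4:

One valid decomposition:
- u = 'aa'
- v = 'a'
- x = 'bb'
- y = 'b'
- z = 'ccc'

Verification:
- uvxyz = 'aa' + 'a' + 'bb' + 'b' + 'ccc' = aaabbbccc ✓
- |vxy| = |'abbb'| = 4 ≤ 4 ✓
- |vy| = |'ab'| = 2 > 0 ✓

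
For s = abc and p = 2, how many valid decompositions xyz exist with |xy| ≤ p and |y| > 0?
3

For s = 'abc' with pumping length p = 2:

Constraints: |xy| ≤ 2, |y| > 0

Valid decompositions (|xy| ≤ p, |y| ≥ 1):
  • x='', y='a', z='bc'
  • x='a', y='b', z='c'
  • x='', y='ab', z='c'

Total count: 3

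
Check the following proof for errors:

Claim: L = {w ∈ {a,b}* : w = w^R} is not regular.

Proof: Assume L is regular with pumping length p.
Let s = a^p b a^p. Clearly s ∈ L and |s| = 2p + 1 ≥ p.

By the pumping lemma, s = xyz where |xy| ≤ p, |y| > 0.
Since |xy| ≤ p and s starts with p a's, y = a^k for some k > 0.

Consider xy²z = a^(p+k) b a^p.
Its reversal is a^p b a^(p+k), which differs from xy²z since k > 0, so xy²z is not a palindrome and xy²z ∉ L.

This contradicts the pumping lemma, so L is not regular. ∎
The proof is correct.

This proof is valid because:
1. s = a^p b a^p is in L and is chosen in terms of p, so |s| ≥ p holds for every p
2. The decomposition analysis is correct: |xy| ≤ p forces y to lie inside the leading a's
3. The contradiction is valid: a^(p+k) b a^p has more a's before the b than after it, so it is not a palindrome
4. The conclusion follows logically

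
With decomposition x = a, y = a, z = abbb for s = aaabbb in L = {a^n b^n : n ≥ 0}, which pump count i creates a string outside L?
i = 2

xy²z = a · aa · abbb = aaaabbb; aaaabbb has 4 a's and 3 b's; 4 ≠ 3, so it is not in L.
(Other choices also work, e.g. i = 0, 3; only i = 1 is guaranteed to stay in L since xy¹z = s.)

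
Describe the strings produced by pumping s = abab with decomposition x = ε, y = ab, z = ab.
{xy^i z : i ≥ 0} = {(ab)^(i+1) : i ≥ 0} = {ab, abab, ababab, ...}

With x = ε, y = ab, z = ab: Pumping 'ab' gives strings of alternating a's and b's.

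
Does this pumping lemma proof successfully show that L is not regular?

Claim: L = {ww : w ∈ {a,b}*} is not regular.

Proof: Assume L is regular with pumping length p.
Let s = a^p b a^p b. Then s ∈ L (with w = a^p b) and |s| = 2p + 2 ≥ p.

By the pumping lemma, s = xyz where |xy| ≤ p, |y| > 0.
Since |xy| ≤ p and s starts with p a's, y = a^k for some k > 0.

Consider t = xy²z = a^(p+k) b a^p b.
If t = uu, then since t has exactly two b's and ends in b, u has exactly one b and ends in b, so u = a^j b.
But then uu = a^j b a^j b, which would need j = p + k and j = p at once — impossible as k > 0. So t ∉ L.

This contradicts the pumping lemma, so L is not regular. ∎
The proof is correct.

This proof is valid because:
1. s = a^p b a^p b is in L and is chosen in terms of p, so |s| ≥ p holds for every p
2. The decomposition analysis is correct: |xy| ≤ p forces y to lie inside the leading a's
3. The contradiction is valid: the argument shows a^(p+k) b a^p b cannot be split into two equal halves
4. The conclusion follows logically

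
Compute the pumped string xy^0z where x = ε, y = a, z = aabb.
aabb

Given x = '', y = 'a', z = 'aabb' and i = 0:

xy^0z = x + y·y·...·y (0 times) + z
       = '' + 'a'^0 + 'aabb'
       = '' + '' + 'aabb'
       = 'aabb'

The pumped string is 'aabb' with length 4.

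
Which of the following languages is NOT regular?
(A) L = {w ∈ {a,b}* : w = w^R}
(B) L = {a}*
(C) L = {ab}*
(A) {w ∈ {a,b}* : w = w^R}

(A) L = {w ∈ {a,b}* : w = w^R} is NOT regular.

The pumping lemma can be used to prove this:
After pumping, the string is no longer symmetric

The other languages are regular because they can be recognized by finite automata.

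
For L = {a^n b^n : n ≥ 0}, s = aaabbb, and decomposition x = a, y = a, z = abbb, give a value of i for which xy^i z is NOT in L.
i = 0

xy⁰z = a · ε · abbb = aabbb; aabbb has 2 a's and 3 b's; 2 ≠ 3, so it is not in L.
(Other choices also work, e.g. i = 2, 3; only i = 1 is guaranteed to stay in L since xy¹z = s.)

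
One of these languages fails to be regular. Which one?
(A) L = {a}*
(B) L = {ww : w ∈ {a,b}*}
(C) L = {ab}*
(B) {ww : w ∈ {a,b}*}

(B) L = {ww : w ∈ {a,b}*} is NOT regular.

The pumping lemma can be used to prove this:
After pumping, the two halves no longer match

The other languages are regular because they can be recognized by finite automata.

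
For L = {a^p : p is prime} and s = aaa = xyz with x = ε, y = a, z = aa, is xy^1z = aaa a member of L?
Yes

xy¹z = ε · a · aa = aaa.
aaa has length 3, which is prime, so it is in L.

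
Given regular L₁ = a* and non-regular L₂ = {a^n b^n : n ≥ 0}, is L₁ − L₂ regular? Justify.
Yes — L₁ − L₂ is regular.

The only string of a* that lies in {a^n b^n} is ε, so L₁ − L₂ = a* − {ε} = a⁺ = aa*, which is regular.

Note that the bare facts "L₁ regular, L₂ non-regular" do not settle the question by themselves: the closure of regular languages under ∪, ∩, complement and difference applies only when BOTH operands are regular. With a non-regular operand the result can come out regular or non-regular depending on the specific languages, so one has to work out L₁ − L₂ for this particular pair, as above.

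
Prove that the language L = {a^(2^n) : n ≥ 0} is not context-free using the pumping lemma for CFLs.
Assume for contradiction that L is context-free, and let p ≥ 1 be the pumping length given by the pumping lemma for CFLs.
Choose s = a^(2^p). Then s ∈ L and |s| = 2^p ≥ p.
By the CFL pumping lemma, s = uvxyz for some u, v, x, y, z with |vxy| ≤ p, |vy| ≥ 1, and uv^i xy^i z ∈ L for every i ≥ 0.
All symbols are a's, so only lengths matter: let k = |vy|, with 1 ≤ k ≤ |vxy| ≤ p < 2^p.

Take i = 2: |uv²xy²z| = 2^p + k, and 2^p < 2^p + k < 2^p + 2^p = 2^(p+1).
So the length lies strictly between consecutive powers of two and is not a power of 2; uv²xy²z ∉ L.

This contradicts the CFL pumping lemma, which requires uv^i xy^i z ∈ L for all i ≥ 0.
Hence L = {a^(2^n) : n ≥ 0} is not context-free. ∎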